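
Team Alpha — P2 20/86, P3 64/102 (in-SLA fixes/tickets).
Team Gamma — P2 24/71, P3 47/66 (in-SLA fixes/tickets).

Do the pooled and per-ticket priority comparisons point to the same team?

Yes

P2: Team Alpha 20/86 = 23.3%, Team Gamma 24/71 = 33.8% → Team Gamma
P3: Team Alpha 64/102 = 62.7%, Team Gamma 47/66 = 71.2% → Team Gamma
Overall: Team Alpha 84/188 = 44.7%, Team Gamma 71/137 = 51.8% → Team Gamma
Team Gamma wins overall and in every ticket group — no reversal.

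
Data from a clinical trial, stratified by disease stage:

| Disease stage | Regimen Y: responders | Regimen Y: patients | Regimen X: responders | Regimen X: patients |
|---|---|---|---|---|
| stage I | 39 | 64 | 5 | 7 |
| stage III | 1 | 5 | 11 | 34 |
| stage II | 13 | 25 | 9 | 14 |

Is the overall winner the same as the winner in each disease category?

Stage I: Regimen Y 39/64 = 60.9%, Regimen X 5/7 = 71.4% → Regimen X
Stage III: Regimen Y 1/5 = 20.0%, Regimen X 11/34 = 32.4% → Regimen X
Stage II: Regimen Y 13/25 = 52.0%, Regimen X 9/14 = 64.3% → Regimen X
Overall: Regimen Y 53/94 = 56.4%, Regimen X 25/55 = 45.5% → Regimen Y
Regimen X wins each disease group but Regimen Y wins overall — the comparison reverses. Regimen X's patients skew toward stage III, which has a lower base rate.

No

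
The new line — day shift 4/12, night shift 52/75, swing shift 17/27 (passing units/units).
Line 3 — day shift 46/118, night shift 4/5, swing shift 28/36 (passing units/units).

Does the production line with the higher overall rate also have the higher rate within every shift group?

Day shift: the new line 4/12 = 33.3%, Line 3 46/118 = 39.0% → Line 3
Night shift: the new line 52/75 = 69.3%, Line 3 4/5 = 80.0% → Line 3
Swing shift: the new line 17/27 = 63.0%, Line 3 28/36 = 77.8% → Line 3
Overall: the new line 73/114 = 64.0%, Line 3 78/159 = 49.1% → the new line
Line 3 wins each shift group but the new line wins overall — the comparison reverses. Line 3's units skew toward day shift, which has a lower base rate.

No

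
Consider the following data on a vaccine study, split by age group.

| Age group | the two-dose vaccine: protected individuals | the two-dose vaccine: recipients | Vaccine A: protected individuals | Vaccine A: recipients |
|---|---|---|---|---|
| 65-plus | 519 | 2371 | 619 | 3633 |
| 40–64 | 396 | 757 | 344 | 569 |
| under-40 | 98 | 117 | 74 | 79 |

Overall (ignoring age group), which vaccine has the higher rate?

the two-dose vaccine

65-plus: the two-dose vaccine 519/2371 = 21.9%, Vaccine A 619/3633 = 17.0% → the two-dose vaccine
40–64: the two-dose vaccine 396/757 = 52.3%, Vaccine A 344/569 = 60.5% → Vaccine A
Under-40: the two-dose vaccine 98/117 = 83.8%, Vaccine A 74/79 = 93.7% → Vaccine A
Overall: the two-dose vaccine 1013/3245 = 31.2%, Vaccine A 1037/4281 = 24.2% → the two-dose vaccine
(Neither sweeps every age group, but the two-dose vaccine has the higher pooled rate.)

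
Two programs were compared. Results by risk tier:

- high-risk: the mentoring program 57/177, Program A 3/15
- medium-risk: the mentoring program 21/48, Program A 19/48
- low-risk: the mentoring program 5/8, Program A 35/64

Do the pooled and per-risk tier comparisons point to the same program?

High-risk: the mentoring program 57/177 = 32.2%, Program A 3/15 = 20.0% → the mentoring program
Medium-risk: the mentoring program 21/48 = 43.8%, Program A 19/48 = 39.6% → the mentoring program
Low-risk: the mentoring program 5/8 = 62.5%, Program A 35/64 = 54.7% → the mentoring program
Overall: the mentoring program 83/233 = 35.6%, Program A 57/127 = 44.9% → Program A
The mentoring program wins each risk group but Program A wins overall — the comparison reverses. The mentoring program's participants skew toward high-risk, which has a lower base rate.

No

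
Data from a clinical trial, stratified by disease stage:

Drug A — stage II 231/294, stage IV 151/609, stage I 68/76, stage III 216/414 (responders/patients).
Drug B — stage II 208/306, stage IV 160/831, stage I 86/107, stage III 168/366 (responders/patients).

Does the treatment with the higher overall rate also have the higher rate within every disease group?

Stage II: Drug A 231/294 = 78.6%, Drug B 208/306 = 68.0% → Drug A
Stage IV: Drug A 151/609 = 24.8%, Drug B 160/831 = 19.3% → Drug A
Stage I: Drug A 68/76 = 89.5%, Drug B 86/107 = 80.4% → Drug A
Stage III: Drug A 216/414 = 52.2%, Drug B 168/366 = 45.9% → Drug A
Overall: Drug A 666/1393 = 47.8%, Drug B 622/1610 = 38.6% → Drug A
Drug A wins overall and in every disease group — no reversal.

Yes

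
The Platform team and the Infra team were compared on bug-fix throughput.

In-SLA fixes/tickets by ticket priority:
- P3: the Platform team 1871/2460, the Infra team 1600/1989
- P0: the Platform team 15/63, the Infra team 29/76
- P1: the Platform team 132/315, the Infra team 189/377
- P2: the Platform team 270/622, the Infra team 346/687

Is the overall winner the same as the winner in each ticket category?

Yes

P3: the Platform team 1871/2460 = 76.1%, the Infra team 1600/1989 = 80.4% → the Infra team
P0: the Platform team 15/63 = 23.8%, the Infra team 29/76 = 38.2% → the Infra team
P1: the Platform team 132/315 = 41.9%, the Infra team 189/377 = 50.1% → the Infra team
P2: the Platform team 270/622 = 43.4%, the Infra team 346/687 = 50.4% → the Infra team
Overall: the Platform team 2288/3460 = 66.1%, the Infra team 2164/3129 = 69.2% → the Infra team
The Infra team wins overall and in every ticket group — no reversal.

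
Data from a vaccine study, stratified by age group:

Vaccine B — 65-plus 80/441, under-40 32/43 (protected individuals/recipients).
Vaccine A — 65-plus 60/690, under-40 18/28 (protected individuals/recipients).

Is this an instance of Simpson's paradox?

65-plus: Vaccine B 80/441 = 18.1%, Vaccine A 60/690 = 8.7% → Vaccine B
Under-40: Vaccine B 32/43 = 74.4%, Vaccine A 18/28 = 64.3% → Vaccine B
Overall: Vaccine B 112/484 = 23.1%, Vaccine A 78/718 = 10.9% → Vaccine B
Vaccine B wins overall and in every age group — no reversal.

No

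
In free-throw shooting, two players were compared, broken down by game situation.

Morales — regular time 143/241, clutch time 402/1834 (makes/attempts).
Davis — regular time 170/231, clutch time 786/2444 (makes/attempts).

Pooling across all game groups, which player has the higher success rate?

Davis

Regular time: Morales 143/241 = 59.3%, Davis 170/231 = 73.6% → Davis
Clutch time: Morales 402/1834 = 21.9%, Davis 786/2444 = 32.2% → Davis
Overall: Morales 545/2075 = 26.3%, Davis 956/2675 = 35.7% → Davis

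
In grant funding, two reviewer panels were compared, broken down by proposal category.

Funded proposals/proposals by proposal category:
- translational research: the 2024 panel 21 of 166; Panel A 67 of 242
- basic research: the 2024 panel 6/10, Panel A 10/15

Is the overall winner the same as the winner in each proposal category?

Translational research: the 2024 panel 21/166 = 12.7%, Panel A 67/242 = 27.7% → Panel A
Basic research: the 2024 panel 6/10 = 60.0%, Panel A 10/15 = 66.7% → Panel A
Overall: the 2024 panel 27/176 = 15.3%, Panel A 77/257 = 30.0% → Panel A
Panel A wins overall and in every proposal group — no reversal.

Yes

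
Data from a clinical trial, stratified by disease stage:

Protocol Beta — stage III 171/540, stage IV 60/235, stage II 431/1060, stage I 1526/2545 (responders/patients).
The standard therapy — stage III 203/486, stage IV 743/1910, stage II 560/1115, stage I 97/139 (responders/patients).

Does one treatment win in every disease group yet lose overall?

Yes

Stage III: Protocol Beta 171/540 = 31.7%, the standard therapy 203/486 = 41.8% → the standard therapy
Stage IV: Protocol Beta 60/235 = 25.5%, the standard therapy 743/1910 = 38.9% → the standard therapy
Stage II: Protocol Beta 431/1060 = 40.7%, the standard therapy 560/1115 = 50.2% → the standard therapy
Stage I: Protocol Beta 1526/2545 = 60.0%, the standard therapy 97/139 = 69.8% → the standard therapy
Overall: Protocol Beta 2188/4380 = 50.0%, the standard therapy 1603/3650 = 43.9% → Protocol Beta
The standard therapy wins each disease group but Protocol Beta wins overall — the comparison reverses. The standard therapy's patients skew toward stage IV, which has a lower base rate.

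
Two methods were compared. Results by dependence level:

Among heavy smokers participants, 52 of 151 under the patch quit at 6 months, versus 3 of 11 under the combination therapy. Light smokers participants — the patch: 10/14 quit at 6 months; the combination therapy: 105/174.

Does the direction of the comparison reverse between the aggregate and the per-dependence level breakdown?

Yes

Heavy smokers: the patch 52/151 = 34.4%, the combination therapy 3/11 = 27.3% → the patch
Light smokers: the patch 10/14 = 71.4%, the combination therapy 105/174 = 60.3% → the patch
Overall: the patch 62/165 = 37.6%, the combination therapy 108/185 = 58.4% → the combination therapy
The patch wins each dependence group but the combination therapy wins overall — the comparison reverses. The patch's participants skew toward heavy smokers, which has a lower base rate.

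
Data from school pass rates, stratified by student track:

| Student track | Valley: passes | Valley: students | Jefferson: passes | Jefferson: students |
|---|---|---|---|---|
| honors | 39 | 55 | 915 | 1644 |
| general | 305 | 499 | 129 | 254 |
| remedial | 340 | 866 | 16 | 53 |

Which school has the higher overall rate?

Honors: Valley 39/55 = 70.9%, Jefferson 915/1644 = 55.7% → Valley
General: Valley 305/499 = 61.1%, Jefferson 129/254 = 50.8% → Valley
Remedial: Valley 340/866 = 39.3%, Jefferson 16/53 = 30.2% → Valley
Overall: Valley 684/1420 = 48.2%, Jefferson 1060/1951 = 54.3% → Jefferson
(Valley wins every student group but Jefferson wins overall — Valley's students skew toward the low-rate remedial group.)

Jefferson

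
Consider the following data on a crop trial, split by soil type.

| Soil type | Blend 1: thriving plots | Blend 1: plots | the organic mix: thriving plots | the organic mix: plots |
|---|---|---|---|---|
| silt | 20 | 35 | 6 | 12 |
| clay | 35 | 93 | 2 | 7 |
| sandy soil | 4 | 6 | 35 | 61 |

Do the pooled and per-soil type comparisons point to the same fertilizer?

Silt: Blend 1 20/35 = 57.1%, the organic mix 6/12 = 50.0% → Blend 1
Clay: Blend 1 35/93 = 37.6%, the organic mix 2/7 = 28.6% → Blend 1
Sandy soil: Blend 1 4/6 = 66.7%, the organic mix 35/61 = 57.4% → Blend 1
Overall: Blend 1 59/134 = 44.0%, the organic mix 43/80 = 53.8% → the organic mix
Blend 1 wins each soil group but the organic mix wins overall — the comparison reverses. Blend 1's plots skew toward clay, which has a lower base rate.

No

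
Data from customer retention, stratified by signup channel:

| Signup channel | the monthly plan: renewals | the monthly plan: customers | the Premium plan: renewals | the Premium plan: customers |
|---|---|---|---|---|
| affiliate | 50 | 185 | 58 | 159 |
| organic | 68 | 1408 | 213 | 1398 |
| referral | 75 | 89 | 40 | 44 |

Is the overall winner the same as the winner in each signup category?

Yes

Affiliate: the monthly plan 50/185 = 27.0%, the Premium plan 58/159 = 36.5% → the Premium plan
Organic: the monthly plan 68/1408 = 4.8%, the Premium plan 213/1398 = 15.2% → the Premium plan
Referral: the monthly plan 75/89 = 84.3%, the Premium plan 40/44 = 90.9% → the Premium plan
Overall: the monthly plan 193/1682 = 11.5%, the Premium plan 311/1601 = 19.4% → the Premium plan
The Premium plan wins overall and in every signup group — no reversal.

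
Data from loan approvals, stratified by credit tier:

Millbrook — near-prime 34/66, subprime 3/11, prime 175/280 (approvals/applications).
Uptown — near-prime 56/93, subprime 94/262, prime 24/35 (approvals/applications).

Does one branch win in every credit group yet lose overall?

Yes

Near-prime: Millbrook 34/66 = 51.5%, Uptown 56/93 = 60.2% → Uptown
Subprime: Millbrook 3/11 = 27.3%, Uptown 94/262 = 35.9% → Uptown
Prime: Millbrook 175/280 = 62.5%, Uptown 24/35 = 68.6% → Uptown
Overall: Millbrook 212/357 = 59.4%, Uptown 174/390 = 44.6% → Millbrook
Uptown wins each credit group but Millbrook wins overall — the comparison reverses. Uptown's applications skew toward subprime, which has a lower base rate.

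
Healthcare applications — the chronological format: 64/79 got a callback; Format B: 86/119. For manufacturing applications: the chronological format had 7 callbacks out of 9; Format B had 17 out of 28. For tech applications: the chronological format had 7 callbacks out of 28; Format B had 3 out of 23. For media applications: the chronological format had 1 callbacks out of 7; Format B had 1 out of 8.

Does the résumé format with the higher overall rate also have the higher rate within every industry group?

Yes

Healthcare: the chronological format 64/79 = 81.0%, Format B 86/119 = 72.3% → the chronological format
Manufacturing: the chronological format 7/9 = 77.8%, Format B 17/28 = 60.7% → the chronological format
Tech: the chronological format 7/28 = 25.0%, Format B 3/23 = 13.0% → the chronological format
Media: the chronological format 1/7 = 14.3%, Format B 1/8 = 12.5% → the chronological format
Overall: the chronological format 79/123 = 64.2%, Format B 107/178 = 60.1% → the chronological format
The chronological format wins overall and in every industry group — no reversal.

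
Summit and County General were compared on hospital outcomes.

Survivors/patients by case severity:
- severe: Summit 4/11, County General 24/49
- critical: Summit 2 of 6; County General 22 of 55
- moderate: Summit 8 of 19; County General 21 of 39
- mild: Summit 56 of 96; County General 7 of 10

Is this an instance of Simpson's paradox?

Yes

Severe: Summit 4/11 = 36.4%, County General 24/49 = 49.0% → County General
Critical: Summit 2/6 = 33.3%, County General 22/55 = 40.0% → County General
Moderate: Summit 8/19 = 42.1%, County General 21/39 = 53.8% → County General
Mild: Summit 56/96 = 58.3%, County General 7/10 = 70.0% → County General
Overall: Summit 70/132 = 53.0%, County General 74/153 = 48.4% → Summit
County General wins each case group but Summit wins overall — the comparison reverses. County General's patients skew toward critical, which has a lower base rate.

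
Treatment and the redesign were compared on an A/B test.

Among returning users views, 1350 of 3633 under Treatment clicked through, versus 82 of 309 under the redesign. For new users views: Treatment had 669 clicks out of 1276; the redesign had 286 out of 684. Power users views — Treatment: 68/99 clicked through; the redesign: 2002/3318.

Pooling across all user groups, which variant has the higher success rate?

Returning users: Treatment 1350/3633 = 37.2%, the redesign 82/309 = 26.5% → Treatment
New users: Treatment 669/1276 = 52.4%, the redesign 286/684 = 41.8% → Treatment
Power users: Treatment 68/99 = 68.7%, the redesign 2002/3318 = 60.3% → Treatment
Overall: Treatment 2087/5008 = 41.7%, the redesign 2370/4311 = 55.0% → the redesign
(Treatment wins every user group but the redesign wins overall — Treatment's views skew toward the low-rate returning users group.)

the redesign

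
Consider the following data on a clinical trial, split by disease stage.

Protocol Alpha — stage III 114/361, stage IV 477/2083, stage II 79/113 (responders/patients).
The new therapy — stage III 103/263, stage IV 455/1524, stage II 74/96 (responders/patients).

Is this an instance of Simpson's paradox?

Stage III: Protocol Alpha 114/361 = 31.6%, the new therapy 103/263 = 39.2% → the new therapy
Stage IV: Protocol Alpha 477/2083 = 22.9%, the new therapy 455/1524 = 29.9% → the new therapy
Stage II: Protocol Alpha 79/113 = 69.9%, the new therapy 74/96 = 77.1% → the new therapy
Overall: Protocol Alpha 670/2557 = 26.2%, the new therapy 632/1883 = 33.6% → the new therapy
The new therapy wins overall and in every disease group — no reversal.

No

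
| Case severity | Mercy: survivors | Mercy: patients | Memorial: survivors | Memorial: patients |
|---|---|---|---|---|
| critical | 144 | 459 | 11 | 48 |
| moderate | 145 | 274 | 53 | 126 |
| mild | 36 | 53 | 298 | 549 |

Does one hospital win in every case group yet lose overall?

Critical: Mercy 144/459 = 31.4%, Memorial 11/48 = 22.9% → Mercy
Moderate: Mercy 145/274 = 52.9%, Memorial 53/126 = 42.1% → Mercy
Mild: Mercy 36/53 = 67.9%, Memorial 298/549 = 54.3% → Mercy
Overall: Mercy 325/786 = 41.3%, Memorial 362/723 = 50.1% → Memorial
Mercy wins each case group but Memorial wins overall — the comparison reverses. Mercy's patients skew toward critical, which has a lower base rate.

Yes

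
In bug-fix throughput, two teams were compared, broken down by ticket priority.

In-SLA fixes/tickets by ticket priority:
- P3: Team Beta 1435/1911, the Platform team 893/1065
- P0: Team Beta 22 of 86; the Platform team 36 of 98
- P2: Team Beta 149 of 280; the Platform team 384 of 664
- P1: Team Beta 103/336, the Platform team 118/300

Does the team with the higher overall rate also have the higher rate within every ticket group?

P3: Team Beta 1435/1911 = 75.1%, the Platform team 893/1065 = 83.8% → the Platform team
P0: Team Beta 22/86 = 25.6%, the Platform team 36/98 = 36.7% → the Platform team
P2: Team Beta 149/280 = 53.2%, the Platform team 384/664 = 57.8% → the Platform team
P1: Team Beta 103/336 = 30.7%, the Platform team 118/300 = 39.3% → the Platform team
Overall: Team Beta 1709/2613 = 65.4%, the Platform team 1431/2127 = 67.3% → the Platform team
The Platform team wins overall and in every ticket group — no reversal.

Yes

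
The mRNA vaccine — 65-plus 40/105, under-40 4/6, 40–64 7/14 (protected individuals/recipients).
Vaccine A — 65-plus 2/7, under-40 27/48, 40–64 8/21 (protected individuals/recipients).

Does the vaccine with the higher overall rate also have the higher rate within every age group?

65-plus: the mRNA vaccine 40/105 = 38.1%, Vaccine A 2/7 = 28.6% → the mRNA vaccine
Under-40: the mRNA vaccine 4/6 = 66.7%, Vaccine A 27/48 = 56.2% → the mRNA vaccine
40–64: the mRNA vaccine 7/14 = 50.0%, Vaccine A 8/21 = 38.1% → the mRNA vaccine
Overall: the mRNA vaccine 51/125 = 40.8%, Vaccine A 37/76 = 48.7% → Vaccine A
The mRNA vaccine wins each age group but Vaccine A wins overall — the comparison reverses. The mRNA vaccine's recipients skew toward 65-plus, which has a lower base rate.

No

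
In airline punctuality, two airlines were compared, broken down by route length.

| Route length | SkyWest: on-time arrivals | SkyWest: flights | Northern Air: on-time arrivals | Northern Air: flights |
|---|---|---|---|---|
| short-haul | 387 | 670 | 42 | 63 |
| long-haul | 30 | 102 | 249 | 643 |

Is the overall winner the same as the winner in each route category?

No

Short-haul: SkyWest 387/670 = 57.8%, Northern Air 42/63 = 66.7% → Northern Air
Long-haul: SkyWest 30/102 = 29.4%, Northern Air 249/643 = 38.7% → Northern Air
Overall: SkyWest 417/772 = 54.0%, Northern Air 291/706 = 41.2% → SkyWest
Northern Air wins each route group but SkyWest wins overall — the comparison reverses. Northern Air's flights skew toward long-haul, which has a lower base rate.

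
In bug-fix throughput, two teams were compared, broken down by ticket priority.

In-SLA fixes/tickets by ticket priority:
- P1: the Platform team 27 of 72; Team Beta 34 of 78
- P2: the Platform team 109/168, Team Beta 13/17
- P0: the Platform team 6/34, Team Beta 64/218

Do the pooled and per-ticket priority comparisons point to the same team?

P1: the Platform team 27/72 = 37.5%, Team Beta 34/78 = 43.6% → Team Beta
P2: the Platform team 109/168 = 64.9%, Team Beta 13/17 = 76.5% → Team Beta
P0: the Platform team 6/34 = 17.6%, Team Beta 64/218 = 29.4% → Team Beta
Overall: the Platform team 142/274 = 51.8%, Team Beta 111/313 = 35.5% → the Platform team
Team Beta wins each ticket group but the Platform team wins overall — the comparison reverses. Team Beta's tickets skew toward P0, which has a lower base rate.

No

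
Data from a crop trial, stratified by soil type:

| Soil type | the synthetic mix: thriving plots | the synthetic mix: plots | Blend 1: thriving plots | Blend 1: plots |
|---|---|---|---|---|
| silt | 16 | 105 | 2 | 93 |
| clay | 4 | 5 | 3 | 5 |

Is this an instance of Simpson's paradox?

Silt: the synthetic mix 16/105 = 15.2%, Blend 1 2/93 = 2.2% → the synthetic mix
Clay: the synthetic mix 4/5 = 80.0%, Blend 1 3/5 = 60.0% → the synthetic mix
Overall: the synthetic mix 20/110 = 18.2%, Blend 1 5/98 = 5.1% → the synthetic mix
The synthetic mix wins overall and in every soil group — no reversal.

No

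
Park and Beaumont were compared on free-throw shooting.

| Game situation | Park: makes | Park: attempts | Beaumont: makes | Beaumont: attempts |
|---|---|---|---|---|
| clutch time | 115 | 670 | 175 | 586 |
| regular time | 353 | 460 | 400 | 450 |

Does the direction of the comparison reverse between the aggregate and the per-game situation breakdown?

Clutch time: Park 115/670 = 17.2%, Beaumont 175/586 = 29.9% → Beaumont
Regular time: Park 353/460 = 76.7%, Beaumont 400/450 = 88.9% → Beaumont
Overall: Park 468/1130 = 41.4%, Beaumont 575/1036 = 55.5% → Beaumont
Beaumont wins overall and in every game group — no reversal.

No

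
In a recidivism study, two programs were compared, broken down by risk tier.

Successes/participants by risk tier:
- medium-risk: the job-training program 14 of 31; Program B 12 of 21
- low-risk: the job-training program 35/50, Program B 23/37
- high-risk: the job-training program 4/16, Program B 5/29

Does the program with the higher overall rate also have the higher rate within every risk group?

No

Medium-risk: the job-training program 14/31 = 45.2%, Program B 12/21 = 57.1% → Program B
Low-risk: the job-training program 35/50 = 70.0%, Program B 23/37 = 62.2% → the job-training program
High-risk: the job-training program 4/16 = 25.0%, Program B 5/29 = 17.2% → the job-training program
Overall: the job-training program 53/97 = 54.6%, Program B 40/87 = 46.0% → the job-training program
Neither sweeps: the job-training program wins 2 of 3 groups, Program B wins 1. The job-training program wins overall but not every group — no Simpson reversal.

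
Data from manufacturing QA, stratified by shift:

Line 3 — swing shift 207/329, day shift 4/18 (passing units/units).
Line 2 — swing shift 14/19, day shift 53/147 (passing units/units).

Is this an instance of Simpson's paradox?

Yes

Swing shift: Line 3 207/329 = 62.9%, Line 2 14/19 = 73.7% → Line 2
Day shift: Line 3 4/18 = 22.2%, Line 2 53/147 = 36.1% → Line 2
Overall: Line 3 211/347 = 60.8%, Line 2 67/166 = 40.4% → Line 3
Line 2 wins each shift group but Line 3 wins overall — the comparison reverses. Line 2's units skew toward day shift, which has a lower base rate.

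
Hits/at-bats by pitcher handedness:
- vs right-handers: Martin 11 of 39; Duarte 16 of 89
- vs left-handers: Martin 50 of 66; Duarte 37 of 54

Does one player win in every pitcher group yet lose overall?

No

Vs right-handers: Martin 11/39 = 28.2%, Duarte 16/89 = 18.0% → Martin
Vs left-handers: Martin 50/66 = 75.8%, Duarte 37/54 = 68.5% → Martin
Overall: Martin 61/105 = 58.1%, Duarte 53/143 = 37.1% → Martin
Martin wins overall and in every pitcher group — no reversal.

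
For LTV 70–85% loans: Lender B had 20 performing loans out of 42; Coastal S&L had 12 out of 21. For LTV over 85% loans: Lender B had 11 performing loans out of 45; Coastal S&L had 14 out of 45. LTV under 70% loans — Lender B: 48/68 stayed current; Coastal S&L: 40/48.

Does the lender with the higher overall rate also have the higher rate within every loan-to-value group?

LTV 70–85%: Lender B 20/42 = 47.6%, Coastal S&L 12/21 = 57.1% → Coastal S&L
LTV over 85%: Lender B 11/45 = 24.4%, Coastal S&L 14/45 = 31.1% → Coastal S&L
LTV under 70%: Lender B 48/68 = 70.6%, Coastal S&L 40/48 = 83.3% → Coastal S&L
Overall: Lender B 79/155 = 51.0%, Coastal S&L 66/114 = 57.9% → Coastal S&L
Coastal S&L wins overall and in every loan-to-value group — no reversal.

Yes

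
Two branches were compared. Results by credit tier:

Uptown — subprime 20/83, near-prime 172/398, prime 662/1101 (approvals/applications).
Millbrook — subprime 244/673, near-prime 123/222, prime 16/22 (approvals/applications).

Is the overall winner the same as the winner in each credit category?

Subprime: Uptown 20/83 = 24.1%, Millbrook 244/673 = 36.3% → Millbrook
Near-prime: Uptown 172/398 = 43.2%, Millbrook 123/222 = 55.4% → Millbrook
Prime: Uptown 662/1101 = 60.1%, Millbrook 16/22 = 72.7% → Millbrook
Overall: Uptown 854/1582 = 54.0%, Millbrook 383/917 = 41.8% → Uptown
Millbrook wins each credit group but Uptown wins overall — the comparison reverses. Millbrook's applications skew toward subprime, which has a lower base rate.

No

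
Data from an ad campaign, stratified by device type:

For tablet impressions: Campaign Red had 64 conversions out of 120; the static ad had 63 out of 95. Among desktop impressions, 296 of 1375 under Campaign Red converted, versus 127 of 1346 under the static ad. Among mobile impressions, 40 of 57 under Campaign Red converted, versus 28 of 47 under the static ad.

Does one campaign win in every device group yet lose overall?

No

Tablet: Campaign Red 64/120 = 53.3%, the static ad 63/95 = 66.3% → the static ad
Desktop: Campaign Red 296/1375 = 21.5%, the static ad 127/1346 = 9.4% → Campaign Red
Mobile: Campaign Red 40/57 = 70.2%, the static ad 28/47 = 59.6% → Campaign Red
Overall: Campaign Red 400/1552 = 25.8%, the static ad 218/1488 = 14.7% → Campaign Red
Neither sweeps: Campaign Red wins 2 of 3 groups, the static ad wins 1. Campaign Red wins overall but not every group — no Simpson reversal.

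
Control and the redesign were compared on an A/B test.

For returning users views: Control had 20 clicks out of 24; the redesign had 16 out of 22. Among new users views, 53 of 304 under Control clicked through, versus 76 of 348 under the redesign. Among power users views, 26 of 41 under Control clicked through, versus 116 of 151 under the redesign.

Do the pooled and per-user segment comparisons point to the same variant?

Returning users: Control 20/24 = 83.3%, the redesign 16/22 = 72.7% → Control
New users: Control 53/304 = 17.4%, the redesign 76/348 = 21.8% → the redesign
Power users: Control 26/41 = 63.4%, the redesign 116/151 = 76.8% → the redesign
Overall: Control 99/369 = 26.8%, the redesign 208/521 = 39.9% → the redesign
Neither sweeps: Control wins 1 of 3 groups, the redesign wins 2. The redesign wins overall but not every group — no Simpson reversal.

No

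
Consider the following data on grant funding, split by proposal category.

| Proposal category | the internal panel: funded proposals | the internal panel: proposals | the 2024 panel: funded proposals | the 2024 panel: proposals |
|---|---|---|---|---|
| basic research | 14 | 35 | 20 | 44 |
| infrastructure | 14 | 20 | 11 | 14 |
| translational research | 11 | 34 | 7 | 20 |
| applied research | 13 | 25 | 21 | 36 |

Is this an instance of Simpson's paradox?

No

Basic research: the internal panel 14/35 = 40.0%, the 2024 panel 20/44 = 45.5% → the 2024 panel
Infrastructure: the internal panel 14/20 = 70.0%, the 2024 panel 11/14 = 78.6% → the 2024 panel
Translational research: the internal panel 11/34 = 32.4%, the 2024 panel 7/20 = 35.0% → the 2024 panel
Applied research: the internal panel 13/25 = 52.0%, the 2024 panel 21/36 = 58.3% → the 2024 panel
Overall: the internal panel 52/114 = 45.6%, the 2024 panel 59/114 = 51.8% → the 2024 panel
The 2024 panel wins overall and in every proposal group — no reversal.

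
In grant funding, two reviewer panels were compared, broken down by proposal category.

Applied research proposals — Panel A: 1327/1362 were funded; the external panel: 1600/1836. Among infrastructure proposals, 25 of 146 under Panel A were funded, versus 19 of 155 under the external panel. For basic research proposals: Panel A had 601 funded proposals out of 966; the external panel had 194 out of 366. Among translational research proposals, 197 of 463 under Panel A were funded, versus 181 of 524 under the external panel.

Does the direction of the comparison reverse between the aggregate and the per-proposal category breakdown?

No

Applied research: Panel A 1327/1362 = 97.4%, the external panel 1600/1836 = 87.1% → Panel A
Infrastructure: Panel A 25/146 = 17.1%, the external panel 19/155 = 12.3% → Panel A
Basic research: Panel A 601/966 = 62.2%, the external panel 194/366 = 53.0% → Panel A
Translational research: Panel A 197/463 = 42.5%, the external panel 181/524 = 34.5% → Panel A
Overall: Panel A 2150/2937 = 73.2%, the external panel 1994/2881 = 69.2% → Panel A
Panel A wins overall and in every proposal group — no reversal.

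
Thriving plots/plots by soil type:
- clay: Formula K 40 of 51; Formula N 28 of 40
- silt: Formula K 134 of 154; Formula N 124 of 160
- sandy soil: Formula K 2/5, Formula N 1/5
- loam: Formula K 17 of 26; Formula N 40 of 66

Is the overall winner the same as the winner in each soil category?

Clay: Formula K 40/51 = 78.4%, Formula N 28/40 = 70.0% → Formula K
Silt: Formula K 134/154 = 87.0%, Formula N 124/160 = 77.5% → Formula K
Sandy soil: Formula K 2/5 = 40.0%, Formula N 1/5 = 20.0% → Formula K
Loam: Formula K 17/26 = 65.4%, Formula N 40/66 = 60.6% → Formula K
Overall: Formula K 193/236 = 81.8%, Formula N 193/271 = 71.2% → Formula K
Formula K wins overall and in every soil group — no reversal.

Yes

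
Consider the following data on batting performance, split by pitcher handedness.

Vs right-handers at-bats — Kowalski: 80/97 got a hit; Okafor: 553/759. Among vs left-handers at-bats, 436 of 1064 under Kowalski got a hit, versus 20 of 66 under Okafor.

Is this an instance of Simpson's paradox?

Vs right-handers: Kowalski 80/97 = 82.5%, Okafor 553/759 = 72.9% → Kowalski
Vs left-handers: Kowalski 436/1064 = 41.0%, Okafor 20/66 = 30.3% → Kowalski
Overall: Kowalski 516/1161 = 44.4%, Okafor 573/825 = 69.5% → Okafor
Kowalski wins each pitcher group but Okafor wins overall — the comparison reverses. Kowalski's at-bats skew toward vs left-handers, which has a lower base rate.

Yes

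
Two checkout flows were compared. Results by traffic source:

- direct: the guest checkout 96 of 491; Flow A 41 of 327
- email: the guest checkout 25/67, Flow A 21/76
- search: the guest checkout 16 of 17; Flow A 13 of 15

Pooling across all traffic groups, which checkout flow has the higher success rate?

Direct: the guest checkout 96/491 = 19.6%, Flow A 41/327 = 12.5% → the guest checkout
Email: the guest checkout 25/67 = 37.3%, Flow A 21/76 = 27.6% → the guest checkout
Search: the guest checkout 16/17 = 94.1%, Flow A 13/15 = 86.7% → the guest checkout
Overall: the guest checkout 137/575 = 23.8%, Flow A 75/418 = 17.9% → the guest checkout

the guest checkout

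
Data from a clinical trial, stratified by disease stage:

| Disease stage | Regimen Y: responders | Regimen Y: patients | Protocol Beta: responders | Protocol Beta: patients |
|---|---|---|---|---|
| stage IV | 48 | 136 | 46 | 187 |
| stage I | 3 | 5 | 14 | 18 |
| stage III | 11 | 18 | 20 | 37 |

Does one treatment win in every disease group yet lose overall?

No

Stage IV: Regimen Y 48/136 = 35.3%, Protocol Beta 46/187 = 24.6% → Regimen Y
Stage I: Regimen Y 3/5 = 60.0%, Protocol Beta 14/18 = 77.8% → Protocol Beta
Stage III: Regimen Y 11/18 = 61.1%, Protocol Beta 20/37 = 54.1% → Regimen Y
Overall: Regimen Y 62/159 = 39.0%, Protocol Beta 80/242 = 33.1% → Regimen Y
Neither sweeps: Regimen Y wins 2 of 3 groups, Protocol Beta wins 1. Regimen Y wins overall but not every group — no Simpson reversal.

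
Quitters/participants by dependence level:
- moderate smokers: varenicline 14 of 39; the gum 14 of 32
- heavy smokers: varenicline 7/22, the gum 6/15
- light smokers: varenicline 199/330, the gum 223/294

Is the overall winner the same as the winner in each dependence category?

Yes

Moderate smokers: varenicline 14/39 = 35.9%, the gum 14/32 = 43.8% → the gum
Heavy smokers: varenicline 7/22 = 31.8%, the gum 6/15 = 40.0% → the gum
Light smokers: varenicline 199/330 = 60.3%, the gum 223/294 = 75.9% → the gum
Overall: varenicline 220/391 = 56.3%, the gum 243/341 = 71.3% → the gum
The gum wins overall and in every dependence group — no reversal.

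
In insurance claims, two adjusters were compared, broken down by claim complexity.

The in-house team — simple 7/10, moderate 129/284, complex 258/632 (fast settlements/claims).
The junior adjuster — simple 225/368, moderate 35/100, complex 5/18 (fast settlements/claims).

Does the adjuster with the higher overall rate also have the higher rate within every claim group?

No

Simple: the in-house team 7/10 = 70.0%, the junior adjuster 225/368 = 61.1% → the in-house team
Moderate: the in-house team 129/284 = 45.4%, the junior adjuster 35/100 = 35.0% → the in-house team
Complex: the in-house team 258/632 = 40.8%, the junior adjuster 5/18 = 27.8% → the in-house team
Overall: the in-house team 394/926 = 42.5%, the junior adjuster 265/486 = 54.5% → the junior adjuster
The in-house team wins each claim group but the junior adjuster wins overall — the comparison reverses. The in-house team's claims skew toward complex, which has a lower base rate.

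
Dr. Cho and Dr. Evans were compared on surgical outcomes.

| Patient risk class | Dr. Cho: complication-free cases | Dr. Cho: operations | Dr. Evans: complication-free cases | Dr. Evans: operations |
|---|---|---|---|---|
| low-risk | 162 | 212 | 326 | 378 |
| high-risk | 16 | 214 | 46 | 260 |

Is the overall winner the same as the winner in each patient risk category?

Low-risk: Dr. Cho 162/212 = 76.4%, Dr. Evans 326/378 = 86.2% → Dr. Evans
High-risk: Dr. Cho 16/214 = 7.5%, Dr. Evans 46/260 = 17.7% → Dr. Evans
Overall: Dr. Cho 178/426 = 41.8%, Dr. Evans 372/638 = 58.3% → Dr. Evans
Dr. Evans wins overall and in every patient risk group — no reversal.

Yes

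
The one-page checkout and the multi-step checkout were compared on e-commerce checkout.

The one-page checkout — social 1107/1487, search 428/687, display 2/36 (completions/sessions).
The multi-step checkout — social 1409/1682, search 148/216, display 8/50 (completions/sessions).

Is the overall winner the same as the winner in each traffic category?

Yes

Social: the one-page checkout 1107/1487 = 74.4%, the multi-step checkout 1409/1682 = 83.8% → the multi-step checkout
Search: the one-page checkout 428/687 = 62.3%, the multi-step checkout 148/216 = 68.5% → the multi-step checkout
Display: the one-page checkout 2/36 = 5.6%, the multi-step checkout 8/50 = 16.0% → the multi-step checkout
Overall: the one-page checkout 1537/2210 = 69.5%, the multi-step checkout 1565/1948 = 80.3% → the multi-step checkout
The multi-step checkout wins overall and in every traffic group — no reversal.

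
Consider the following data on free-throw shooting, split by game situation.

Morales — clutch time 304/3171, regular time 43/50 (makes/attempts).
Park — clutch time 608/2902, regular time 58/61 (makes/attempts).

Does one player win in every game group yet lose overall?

Clutch time: Morales 304/3171 = 9.6%, Park 608/2902 = 21.0% → Park
Regular time: Morales 43/50 = 86.0%, Park 58/61 = 95.1% → Park
Overall: Morales 347/3221 = 10.8%, Park 666/2963 = 22.5% → Park
Park wins overall and in every game group — no reversal.

No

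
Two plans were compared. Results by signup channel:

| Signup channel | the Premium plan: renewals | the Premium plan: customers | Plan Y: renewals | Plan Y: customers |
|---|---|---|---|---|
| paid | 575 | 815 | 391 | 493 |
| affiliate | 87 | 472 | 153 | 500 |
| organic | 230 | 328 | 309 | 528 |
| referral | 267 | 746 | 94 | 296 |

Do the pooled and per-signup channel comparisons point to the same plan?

No

Paid: the Premium plan 575/815 = 70.6%, Plan Y 391/493 = 79.3% → Plan Y
Affiliate: the Premium plan 87/472 = 18.4%, Plan Y 153/500 = 30.6% → Plan Y
Organic: the Premium plan 230/328 = 70.1%, Plan Y 309/528 = 58.5% → the Premium plan
Referral: the Premium plan 267/746 = 35.8%, Plan Y 94/296 = 31.8% → the Premium plan
Overall: the Premium plan 1159/2361 = 49.1%, Plan Y 947/1817 = 52.1% → Plan Y
Neither sweeps: the Premium plan wins 2 of 4 groups, Plan Y wins 2. Plan Y wins overall but not every group — no Simpson reversal.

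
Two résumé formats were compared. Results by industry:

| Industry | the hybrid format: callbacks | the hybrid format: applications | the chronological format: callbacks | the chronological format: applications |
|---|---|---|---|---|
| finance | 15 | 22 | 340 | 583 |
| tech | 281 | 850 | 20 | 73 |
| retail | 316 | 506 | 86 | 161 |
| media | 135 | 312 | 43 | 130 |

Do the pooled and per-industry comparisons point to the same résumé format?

Finance: the hybrid format 15/22 = 68.2%, the chronological format 340/583 = 58.3% → the hybrid format
Tech: the hybrid format 281/850 = 33.1%, the chronological format 20/73 = 27.4% → the hybrid format
Retail: the hybrid format 316/506 = 62.5%, the chronological format 86/161 = 53.4% → the hybrid format
Media: the hybrid format 135/312 = 43.3%, the chronological format 43/130 = 33.1% → the hybrid format
Overall: the hybrid format 747/1690 = 44.2%, the chronological format 489/947 = 51.6% → the chronological format
The hybrid format wins each industry group but the chronological format wins overall — the comparison reverses. The hybrid format's applications skew toward tech, which has a lower base rate.

No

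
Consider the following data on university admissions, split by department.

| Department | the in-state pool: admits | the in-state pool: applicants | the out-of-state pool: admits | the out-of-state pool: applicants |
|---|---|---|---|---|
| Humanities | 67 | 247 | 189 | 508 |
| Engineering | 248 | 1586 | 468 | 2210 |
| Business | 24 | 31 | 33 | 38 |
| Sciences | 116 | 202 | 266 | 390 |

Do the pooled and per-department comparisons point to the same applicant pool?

Humanities: the in-state pool 67/247 = 27.1%, the out-of-state pool 189/508 = 37.2% → the out-of-state pool
Engineering: the in-state pool 248/1586 = 15.6%, the out-of-state pool 468/2210 = 21.2% → the out-of-state pool
Business: the in-state pool 24/31 = 77.4%, the out-of-state pool 33/38 = 86.8% → the out-of-state pool
Sciences: the in-state pool 116/202 = 57.4%, the out-of-state pool 266/390 = 68.2% → the out-of-state pool
Overall: the in-state pool 455/2066 = 22.0%, the out-of-state pool 956/3146 = 30.4% → the out-of-state pool
The out-of-state pool wins overall and in every department group — no reversal.

Yes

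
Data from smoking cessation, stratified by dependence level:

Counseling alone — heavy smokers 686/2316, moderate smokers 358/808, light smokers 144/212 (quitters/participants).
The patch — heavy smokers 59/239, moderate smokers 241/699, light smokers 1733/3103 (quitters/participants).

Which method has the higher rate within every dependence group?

Heavy smokers: counseling alone 686/2316 = 29.6%, the patch 59/239 = 24.7% → counseling alone
Moderate smokers: counseling alone 358/808 = 44.3%, the patch 241/699 = 34.5% → counseling alone
Light smokers: counseling alone 144/212 = 67.9%, the patch 1733/3103 = 55.8% → counseling alone
Counseling alone has the higher rate in all 3 groups.

counseling alone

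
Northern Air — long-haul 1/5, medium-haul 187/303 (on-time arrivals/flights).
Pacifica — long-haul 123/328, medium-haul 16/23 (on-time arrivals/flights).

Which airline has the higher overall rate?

Long-haul: Northern Air 1/5 = 20.0%, Pacifica 123/328 = 37.5% → Pacifica
Medium-haul: Northern Air 187/303 = 61.7%, Pacifica 16/23 = 69.6% → Pacifica
Overall: Northern Air 188/308 = 61.0%, Pacifica 139/351 = 39.6% → Northern Air
(Pacifica wins every route group but Northern Air wins overall — Pacifica's flights skew toward the low-rate long-haul group.)

Northern Air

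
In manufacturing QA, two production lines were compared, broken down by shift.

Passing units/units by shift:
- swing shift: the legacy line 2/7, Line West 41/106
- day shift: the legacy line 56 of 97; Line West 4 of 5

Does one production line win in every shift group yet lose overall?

Swing shift: the legacy line 2/7 = 28.6%, Line West 41/106 = 38.7% → Line West
Day shift: the legacy line 56/97 = 57.7%, Line West 4/5 = 80.0% → Line West
Overall: the legacy line 58/104 = 55.8%, Line West 45/111 = 40.5% → the legacy line
Line West wins each shift group but the legacy line wins overall — the comparison reverses. Line West's units skew toward swing shift, which has a lower base rate.

Yes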